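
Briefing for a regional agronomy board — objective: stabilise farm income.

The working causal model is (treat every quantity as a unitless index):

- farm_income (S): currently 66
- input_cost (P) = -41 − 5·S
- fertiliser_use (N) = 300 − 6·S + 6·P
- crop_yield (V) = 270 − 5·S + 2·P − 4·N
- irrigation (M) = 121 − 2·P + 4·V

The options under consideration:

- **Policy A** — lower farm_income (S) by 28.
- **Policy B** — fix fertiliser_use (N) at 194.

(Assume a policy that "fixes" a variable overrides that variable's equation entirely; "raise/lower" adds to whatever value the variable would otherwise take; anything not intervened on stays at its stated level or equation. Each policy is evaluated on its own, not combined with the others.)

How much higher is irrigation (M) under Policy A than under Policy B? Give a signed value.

25528

Policy A (S − 28):
  S = 66 − 28 = 38
  P = -41 − 5·38 = -231
  N = 300 − 6·38 + 6·(-231) = -1314
  V = 270 − 5·38 + 2·(-231) − 4·(-1314) = 4874
  M = 121 − 2·(-231) + 4·4874 = 20079
Policy B (N := 194):
  S = 66
  P = -41 − 5·66 = -371
  N = 194
  V = 270 − 5·66 + 2·(-371) − 4·194 = -1578
  M = 121 − 2·(-371) + 4·(-1578) = -5449
M: 20079 − (-5449) = 25528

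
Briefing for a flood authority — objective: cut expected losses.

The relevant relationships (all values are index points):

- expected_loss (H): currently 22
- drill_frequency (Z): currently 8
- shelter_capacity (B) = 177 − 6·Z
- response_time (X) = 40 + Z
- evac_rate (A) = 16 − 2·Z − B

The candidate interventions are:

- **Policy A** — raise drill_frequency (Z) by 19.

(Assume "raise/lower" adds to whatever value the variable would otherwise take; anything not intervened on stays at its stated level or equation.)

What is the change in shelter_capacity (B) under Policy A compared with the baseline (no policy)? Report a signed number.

Baseline:
  Z = 8
  B = 177 − 6·8 = 129
Policy A (Z + 19):
  Z = 8 + 19 = 27
  B = 177 − 6·27 = 15
Change in B: 15 − 129 = -114

-114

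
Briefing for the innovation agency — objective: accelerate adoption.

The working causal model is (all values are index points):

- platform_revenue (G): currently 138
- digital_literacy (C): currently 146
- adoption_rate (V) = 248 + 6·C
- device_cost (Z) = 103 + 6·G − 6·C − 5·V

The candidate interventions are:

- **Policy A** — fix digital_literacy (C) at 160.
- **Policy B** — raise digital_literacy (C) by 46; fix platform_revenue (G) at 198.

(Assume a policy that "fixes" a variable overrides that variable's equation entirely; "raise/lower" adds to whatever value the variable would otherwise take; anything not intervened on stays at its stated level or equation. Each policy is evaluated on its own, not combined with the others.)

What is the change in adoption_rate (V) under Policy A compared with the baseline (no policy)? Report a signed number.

Baseline:
  C = 146
  V = 248 + 6·146 = 1124
Policy A (C := 160):
  C = 160
  V = 248 + 6·160 = 1208
Change in V: 1208 − 1124 = 84

84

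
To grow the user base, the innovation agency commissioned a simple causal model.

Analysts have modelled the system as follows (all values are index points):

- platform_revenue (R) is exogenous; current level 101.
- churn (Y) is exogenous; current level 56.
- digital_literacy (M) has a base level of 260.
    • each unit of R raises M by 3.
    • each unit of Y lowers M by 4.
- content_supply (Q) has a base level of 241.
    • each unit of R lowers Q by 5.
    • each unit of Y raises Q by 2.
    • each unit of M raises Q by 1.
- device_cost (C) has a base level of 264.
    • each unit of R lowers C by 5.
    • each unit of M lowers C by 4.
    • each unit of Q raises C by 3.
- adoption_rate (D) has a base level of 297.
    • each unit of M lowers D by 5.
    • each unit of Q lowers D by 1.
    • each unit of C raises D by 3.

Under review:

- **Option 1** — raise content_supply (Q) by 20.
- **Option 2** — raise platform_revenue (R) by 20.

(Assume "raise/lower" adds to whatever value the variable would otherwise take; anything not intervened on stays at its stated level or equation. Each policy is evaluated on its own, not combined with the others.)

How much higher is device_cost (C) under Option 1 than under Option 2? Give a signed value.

Option 1 (Q + 20):
  R = 101
  Y = 56
  M = 260 + 3·101 − 4·56 = 339
  Q = 241 − 5·101 + 2·56 + 339 (+20 from intervention) = 207
  C = 264 − 5·101 − 4·339 + 3·207 = -976
Option 2 (R + 20):
  R = 101 + 20 = 121
  Y = 56
  M = 260 + 3·121 − 4·56 = 399
  Q = 241 − 5·121 + 2·56 + 399 = 147
  C = 264 − 5·121 − 4·399 + 3·147 = -1496
C: -976 − (-1496) = 520

520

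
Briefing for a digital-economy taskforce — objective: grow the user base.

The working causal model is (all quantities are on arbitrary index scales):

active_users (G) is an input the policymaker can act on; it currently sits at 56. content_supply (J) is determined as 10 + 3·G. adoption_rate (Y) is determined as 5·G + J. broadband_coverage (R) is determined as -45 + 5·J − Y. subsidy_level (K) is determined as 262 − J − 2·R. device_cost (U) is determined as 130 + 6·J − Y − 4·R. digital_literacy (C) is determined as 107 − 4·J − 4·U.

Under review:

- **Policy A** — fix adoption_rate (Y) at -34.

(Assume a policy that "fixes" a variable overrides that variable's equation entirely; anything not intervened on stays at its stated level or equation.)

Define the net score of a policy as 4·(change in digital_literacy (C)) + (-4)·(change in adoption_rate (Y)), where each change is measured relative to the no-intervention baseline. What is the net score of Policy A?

Baseline:
  G = 56
  J = 10 + 3·56 = 178
  Y = 0 + 5·56 + 178 = 458
  R = -45 + 5·178 − 458 = 387
  U = 130 + 6·178 − 458 − 4·387 = -808
  C = 107 − 4·178 − 4·(-808) = 2627
Policy A (Y := -34):
  G = 56
  J = 10 + 3·56 = 178
  Y = -34
  R = -45 + 5·178 − (-34) = 879
  U = 130 + 6·178 − (-34) − 4·879 = -2284
  C = 107 − 4·178 − 4·(-2284) = 8531
ΔC = 8531 − 2627 = 5904; ΔY = -34 − 458 = -492
Score = 4·5904 + (-4)·(-492) = 25584

25584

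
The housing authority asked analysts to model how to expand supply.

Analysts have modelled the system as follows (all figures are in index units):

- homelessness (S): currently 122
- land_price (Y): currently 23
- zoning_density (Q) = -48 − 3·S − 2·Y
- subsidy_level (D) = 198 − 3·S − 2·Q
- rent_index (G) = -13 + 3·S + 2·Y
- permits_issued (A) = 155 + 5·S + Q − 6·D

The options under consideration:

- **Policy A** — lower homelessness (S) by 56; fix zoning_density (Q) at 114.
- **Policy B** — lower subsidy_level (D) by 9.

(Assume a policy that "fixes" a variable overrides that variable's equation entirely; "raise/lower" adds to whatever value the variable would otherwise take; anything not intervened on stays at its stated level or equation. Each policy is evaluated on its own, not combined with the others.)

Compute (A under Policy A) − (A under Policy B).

Policy A (S − 56, Q := 114):
  S = 122 − 56 = 66
  Y = 23
  Q = 114
  D = 198 − 3·66 − 2·114 = -228
  A = 155 + 5·66 + 114 − 6·(-228) = 1967
Policy B (D − 9):
  S = 122
  Y = 23
  Q = -48 − 3·122 − 2·23 = -460
  D = 198 − 3·122 − 2·(-460) (−9 from intervention) = 743
  A = 155 + 5·122 + (-460) − 6·743 = -4153
A: 1967 − (-4153) = 6120

6120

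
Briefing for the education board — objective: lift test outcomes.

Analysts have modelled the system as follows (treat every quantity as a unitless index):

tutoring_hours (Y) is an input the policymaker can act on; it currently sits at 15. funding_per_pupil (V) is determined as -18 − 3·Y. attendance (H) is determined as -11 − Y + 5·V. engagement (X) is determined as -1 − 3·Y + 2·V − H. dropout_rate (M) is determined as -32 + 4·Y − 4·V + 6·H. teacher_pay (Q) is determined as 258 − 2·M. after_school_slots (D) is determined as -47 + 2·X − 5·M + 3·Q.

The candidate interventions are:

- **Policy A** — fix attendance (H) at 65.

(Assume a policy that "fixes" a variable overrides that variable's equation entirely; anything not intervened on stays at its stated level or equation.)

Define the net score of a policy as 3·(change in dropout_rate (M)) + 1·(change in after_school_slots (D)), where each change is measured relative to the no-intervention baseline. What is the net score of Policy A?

-20300

Baseline:
  Y = 15
  V = -18 − 3·15 = -63
  H = -11 − 15 + 5·(-63) = -341
  X = -1 − 3·15 + 2·(-63) − (-341) = 169
  M = -32 + 4·15 − 4·(-63) + 6·(-341) = -1766
  Q = 258 − 2·(-1766) = 3790
  D = -47 + 2·169 − 5·(-1766) + 3·3790 = 20491
Policy A (H := 65):
  Y = 15
  V = -18 − 3·15 = -63
  H = 65
  X = -1 − 3·15 + 2·(-63) − 65 = -237
  M = -32 + 4·15 − 4·(-63) + 6·65 = 670
  Q = 258 − 2·670 = -1082
  D = -47 + 2·(-237) − 5·670 + 3·(-1082) = -7117
ΔM = 670 − (-1766) = 2436; ΔD = -7117 − 20491 = -27608
Score = 3·2436 + 1·(-27608) = -20300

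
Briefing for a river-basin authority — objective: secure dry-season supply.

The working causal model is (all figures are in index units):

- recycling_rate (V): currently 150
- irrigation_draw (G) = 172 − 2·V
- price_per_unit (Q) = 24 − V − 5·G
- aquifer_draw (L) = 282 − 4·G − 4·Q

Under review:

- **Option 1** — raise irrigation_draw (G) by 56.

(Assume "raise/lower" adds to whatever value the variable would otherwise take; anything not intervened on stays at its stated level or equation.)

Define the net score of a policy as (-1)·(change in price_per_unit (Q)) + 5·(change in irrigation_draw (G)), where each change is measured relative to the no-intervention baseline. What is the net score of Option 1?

560

Baseline:
  V = 150
  G = 172 − 2·150 = -128
  Q = 24 − 150 − 5·(-128) = 514
Option 1 (G + 56):
  V = 150
  G = 172 − 2·150 (+56 from intervention) = -72
  Q = 24 − 150 − 5·(-72) = 234
ΔQ = 234 − 514 = -280; ΔG = -72 − (-128) = 56
Score = (-1)·(-280) + 5·56 = 560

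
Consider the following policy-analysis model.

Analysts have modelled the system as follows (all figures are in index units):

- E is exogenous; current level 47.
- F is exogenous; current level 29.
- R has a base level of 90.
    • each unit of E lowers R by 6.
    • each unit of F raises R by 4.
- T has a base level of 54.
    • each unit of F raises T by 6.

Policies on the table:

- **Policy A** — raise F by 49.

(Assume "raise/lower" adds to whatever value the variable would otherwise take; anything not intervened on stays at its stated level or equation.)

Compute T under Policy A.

Policy A (F + 49):
  F = 29 + 49 = 78
  T = 54 + 6·78 = 522

522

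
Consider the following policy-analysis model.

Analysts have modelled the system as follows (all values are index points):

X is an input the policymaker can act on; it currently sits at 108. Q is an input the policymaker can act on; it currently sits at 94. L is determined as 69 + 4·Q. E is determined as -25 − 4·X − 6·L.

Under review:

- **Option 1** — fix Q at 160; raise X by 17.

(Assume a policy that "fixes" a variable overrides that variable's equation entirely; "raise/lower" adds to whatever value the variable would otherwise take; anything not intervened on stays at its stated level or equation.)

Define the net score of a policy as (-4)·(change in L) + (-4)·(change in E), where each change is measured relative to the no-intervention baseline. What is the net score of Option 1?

5552

Baseline:
  X = 108
  Q = 94
  L = 69 + 4·94 = 445
  E = -25 − 4·108 − 6·445 = -3127
Option 1 (Q := 160, X + 17):
  X = 108 + 17 = 125
  Q = 160
  L = 69 + 4·160 = 709
  E = -25 − 4·125 − 6·709 = -4779
ΔL = 709 − 445 = 264; ΔE = -4779 − (-3127) = -1652
Score = (-4)·264 + (-4)·(-1652) = 5552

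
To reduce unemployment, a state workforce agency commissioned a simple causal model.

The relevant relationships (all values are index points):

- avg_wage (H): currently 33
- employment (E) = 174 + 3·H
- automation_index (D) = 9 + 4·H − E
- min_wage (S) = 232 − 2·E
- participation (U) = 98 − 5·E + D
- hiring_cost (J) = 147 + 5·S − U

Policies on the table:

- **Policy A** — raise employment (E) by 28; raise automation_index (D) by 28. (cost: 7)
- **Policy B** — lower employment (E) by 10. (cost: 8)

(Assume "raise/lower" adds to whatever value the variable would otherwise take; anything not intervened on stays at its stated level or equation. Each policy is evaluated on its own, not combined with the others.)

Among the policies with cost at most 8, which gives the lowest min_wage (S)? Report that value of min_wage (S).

Policy A (E + 28, D + 28):
  H = 33
  E = 174 + 3·33 (+28 from intervention) = 301
  S = 232 − 2·301 = -370
Policy B (E − 10):
  H = 33
  E = 174 + 3·33 (−10 from intervention) = 263
  S = 232 − 2·263 = -294
Comparing — Policy A: S=-370, Policy B: S=-294. Lowest is -370 (Policy A).

-370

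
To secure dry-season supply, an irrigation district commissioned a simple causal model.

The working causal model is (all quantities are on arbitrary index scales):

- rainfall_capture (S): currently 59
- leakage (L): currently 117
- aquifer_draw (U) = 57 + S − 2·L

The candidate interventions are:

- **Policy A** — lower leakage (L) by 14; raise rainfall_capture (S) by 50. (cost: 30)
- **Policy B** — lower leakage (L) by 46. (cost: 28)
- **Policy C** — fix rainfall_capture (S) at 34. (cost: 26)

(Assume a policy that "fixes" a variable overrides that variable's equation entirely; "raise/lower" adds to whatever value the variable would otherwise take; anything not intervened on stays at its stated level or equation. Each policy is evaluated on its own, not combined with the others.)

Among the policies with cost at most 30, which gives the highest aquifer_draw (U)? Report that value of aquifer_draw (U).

-26

Policy A (L − 14, S + 50):
  S = 59 + 50 = 109
  L = 117 − 14 = 103
  U = 57 + 109 − 2·103 = -40
Policy B (L − 46):
  S = 59
  L = 117 − 46 = 71
  U = 57 + 59 − 2·71 = -26
Policy C (S := 34):
  S = 34
  L = 117
  U = 57 + 34 − 2·117 = -143
Comparing — Policy A: U=-40, Policy B: U=-26, Policy C: U=-143. Highest is -26 (Policy B).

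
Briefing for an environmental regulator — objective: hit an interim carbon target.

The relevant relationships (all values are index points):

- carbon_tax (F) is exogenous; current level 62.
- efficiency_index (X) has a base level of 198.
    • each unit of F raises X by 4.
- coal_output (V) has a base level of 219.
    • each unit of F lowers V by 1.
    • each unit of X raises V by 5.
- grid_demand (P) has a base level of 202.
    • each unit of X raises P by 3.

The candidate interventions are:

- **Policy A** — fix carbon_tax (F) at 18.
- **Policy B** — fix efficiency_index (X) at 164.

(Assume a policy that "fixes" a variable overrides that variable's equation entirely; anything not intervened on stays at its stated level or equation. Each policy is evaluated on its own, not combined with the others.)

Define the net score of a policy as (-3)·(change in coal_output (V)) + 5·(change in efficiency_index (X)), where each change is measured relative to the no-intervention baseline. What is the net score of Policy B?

2820

Baseline:
  F = 62
  X = 198 + 4·62 = 446
  V = 219 − 62 + 5·446 = 2387
Policy B (X := 164):
  F = 62
  X = 164
  V = 219 − 62 + 5·164 = 977
ΔV = 977 − 2387 = -1410; ΔX = 164 − 446 = -282
Score = (-3)·(-1410) + 5·(-282) = 2820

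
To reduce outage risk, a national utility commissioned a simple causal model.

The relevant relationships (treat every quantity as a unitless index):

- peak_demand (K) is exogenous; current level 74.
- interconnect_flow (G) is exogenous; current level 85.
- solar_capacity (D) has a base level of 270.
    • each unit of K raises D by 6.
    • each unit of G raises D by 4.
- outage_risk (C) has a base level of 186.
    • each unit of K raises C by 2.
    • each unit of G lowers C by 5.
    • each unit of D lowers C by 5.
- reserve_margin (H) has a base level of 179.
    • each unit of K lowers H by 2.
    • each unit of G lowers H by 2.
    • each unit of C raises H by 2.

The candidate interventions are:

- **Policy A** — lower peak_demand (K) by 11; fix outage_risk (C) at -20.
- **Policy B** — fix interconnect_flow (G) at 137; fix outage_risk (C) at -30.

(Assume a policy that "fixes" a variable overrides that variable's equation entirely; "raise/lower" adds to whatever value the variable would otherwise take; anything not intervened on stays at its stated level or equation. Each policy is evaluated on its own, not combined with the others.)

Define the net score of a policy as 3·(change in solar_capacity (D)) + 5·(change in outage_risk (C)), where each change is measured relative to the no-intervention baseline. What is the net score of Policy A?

Baseline:
  K = 74
  G = 85
  D = 270 + 6·74 + 4·85 = 1054
  C = 186 + 2·74 − 5·85 − 5·1054 = -5361
Policy A (K − 11, C := -20):
  K = 74 − 11 = 63
  G = 85
  D = 270 + 6·63 + 4·85 = 988
  C = -20
ΔD = 988 − 1054 = -66; ΔC = -20 − (-5361) = 5341
Score = 3·(-66) + 5·5341 = 26507

26507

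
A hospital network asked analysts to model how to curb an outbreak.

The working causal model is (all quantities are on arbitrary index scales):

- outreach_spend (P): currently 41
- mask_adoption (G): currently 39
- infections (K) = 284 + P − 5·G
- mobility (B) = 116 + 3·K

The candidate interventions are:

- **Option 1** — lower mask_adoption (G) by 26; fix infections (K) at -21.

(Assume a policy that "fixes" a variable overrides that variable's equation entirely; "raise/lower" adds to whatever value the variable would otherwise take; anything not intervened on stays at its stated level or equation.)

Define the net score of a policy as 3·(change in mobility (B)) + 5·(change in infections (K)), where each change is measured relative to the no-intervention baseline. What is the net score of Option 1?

-2114

Baseline:
  P = 41
  G = 39
  K = 284 + 41 − 5·39 = 130
  B = 116 + 3·130 = 506
Option 1 (G − 26, K := -21):
  P = 41
  G = 39 − 26 = 13
  K = -21
  B = 116 + 3·(-21) = 53
ΔB = 53 − 506 = -453; ΔK = -21 − 130 = -151
Score = 3·(-453) + 5·(-151) = -2114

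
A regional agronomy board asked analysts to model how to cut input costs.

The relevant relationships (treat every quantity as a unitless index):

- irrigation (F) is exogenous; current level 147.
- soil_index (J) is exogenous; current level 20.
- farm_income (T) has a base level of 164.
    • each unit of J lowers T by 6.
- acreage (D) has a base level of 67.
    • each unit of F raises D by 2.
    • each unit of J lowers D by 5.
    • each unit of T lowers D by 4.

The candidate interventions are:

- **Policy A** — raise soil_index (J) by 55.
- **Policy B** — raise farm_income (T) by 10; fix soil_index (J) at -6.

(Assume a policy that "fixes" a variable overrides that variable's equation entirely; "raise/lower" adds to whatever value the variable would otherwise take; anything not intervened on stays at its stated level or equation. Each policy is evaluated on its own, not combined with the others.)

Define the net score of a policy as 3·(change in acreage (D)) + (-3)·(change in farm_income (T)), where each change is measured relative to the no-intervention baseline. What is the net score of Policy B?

Baseline:
  F = 147
  J = 20
  T = 164 − 6·20 = 44
  D = 67 + 2·147 − 5·20 − 4·44 = 85
Policy B (T + 10, J := -6):
  F = 147
  J = -6
  T = 164 − 6·(-6) (+10 from intervention) = 210
  D = 67 + 2·147 − 5·(-6) − 4·210 = -449
ΔD = -449 − 85 = -534; ΔT = 210 − 44 = 166
Score = 3·(-534) + (-3)·166 = -2100

-2100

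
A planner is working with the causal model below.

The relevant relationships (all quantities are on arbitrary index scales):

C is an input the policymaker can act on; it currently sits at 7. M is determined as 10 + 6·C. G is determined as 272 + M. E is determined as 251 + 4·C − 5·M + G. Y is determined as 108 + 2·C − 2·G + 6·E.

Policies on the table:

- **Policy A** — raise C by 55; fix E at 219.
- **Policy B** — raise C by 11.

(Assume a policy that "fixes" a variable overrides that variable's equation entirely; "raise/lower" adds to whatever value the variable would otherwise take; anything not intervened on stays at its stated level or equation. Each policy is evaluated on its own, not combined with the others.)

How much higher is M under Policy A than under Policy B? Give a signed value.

264

Policy A (C + 55, E := 219):
  C = 7 + 55 = 62
  M = 10 + 6·62 = 382
Policy B (C + 11):
  C = 7 + 11 = 18
  M = 10 + 6·18 = 118
M: 382 − 118 = 264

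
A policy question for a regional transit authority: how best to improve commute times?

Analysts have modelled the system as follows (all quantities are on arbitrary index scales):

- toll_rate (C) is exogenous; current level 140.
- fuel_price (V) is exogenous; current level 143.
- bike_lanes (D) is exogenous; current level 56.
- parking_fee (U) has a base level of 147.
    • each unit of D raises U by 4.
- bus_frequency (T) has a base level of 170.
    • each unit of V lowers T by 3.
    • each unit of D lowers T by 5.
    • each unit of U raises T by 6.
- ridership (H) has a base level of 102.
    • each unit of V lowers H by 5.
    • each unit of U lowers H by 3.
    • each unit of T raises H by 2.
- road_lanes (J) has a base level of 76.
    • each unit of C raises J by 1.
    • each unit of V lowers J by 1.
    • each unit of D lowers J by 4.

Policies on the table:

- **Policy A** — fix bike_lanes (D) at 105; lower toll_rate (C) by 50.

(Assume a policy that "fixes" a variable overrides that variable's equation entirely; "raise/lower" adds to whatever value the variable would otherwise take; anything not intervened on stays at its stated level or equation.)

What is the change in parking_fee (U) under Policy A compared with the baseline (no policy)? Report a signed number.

Baseline:
  D = 56
  U = 147 + 4·56 = 371
Policy A (D := 105, C − 50):
  D = 105
  U = 147 + 4·105 = 567
Change in U: 567 − 371 = 196

196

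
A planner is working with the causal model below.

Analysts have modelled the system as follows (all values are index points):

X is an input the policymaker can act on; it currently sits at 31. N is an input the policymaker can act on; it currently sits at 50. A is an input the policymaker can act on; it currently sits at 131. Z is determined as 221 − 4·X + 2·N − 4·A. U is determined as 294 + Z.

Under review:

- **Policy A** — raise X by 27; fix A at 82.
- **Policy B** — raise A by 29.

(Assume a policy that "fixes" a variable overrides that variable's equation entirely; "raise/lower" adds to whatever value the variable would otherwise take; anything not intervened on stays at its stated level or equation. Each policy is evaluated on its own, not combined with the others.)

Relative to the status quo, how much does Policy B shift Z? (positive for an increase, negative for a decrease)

Baseline:
  X = 31
  N = 50
  A = 131
  Z = 221 − 4·31 + 2·50 − 4·131 = -327
Policy B (A + 29):
  X = 31
  N = 50
  A = 131 + 29 = 160
  Z = 221 − 4·31 + 2·50 − 4·160 = -443
Change in Z: -443 − (-327) = -116

-116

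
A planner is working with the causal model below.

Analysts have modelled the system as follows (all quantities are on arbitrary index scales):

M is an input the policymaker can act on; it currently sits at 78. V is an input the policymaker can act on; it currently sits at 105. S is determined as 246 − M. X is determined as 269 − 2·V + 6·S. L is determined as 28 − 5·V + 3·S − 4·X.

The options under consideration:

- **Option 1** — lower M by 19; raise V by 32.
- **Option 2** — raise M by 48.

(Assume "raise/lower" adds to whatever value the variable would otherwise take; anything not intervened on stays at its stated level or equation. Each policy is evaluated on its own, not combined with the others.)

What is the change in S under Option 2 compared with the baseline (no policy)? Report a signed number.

-48

Baseline:
  M = 78
  S = 246 − 78 = 168
Option 2 (M + 48):
  M = 78 + 48 = 126
  S = 246 − 126 = 120
Change in S: 120 − 168 = -48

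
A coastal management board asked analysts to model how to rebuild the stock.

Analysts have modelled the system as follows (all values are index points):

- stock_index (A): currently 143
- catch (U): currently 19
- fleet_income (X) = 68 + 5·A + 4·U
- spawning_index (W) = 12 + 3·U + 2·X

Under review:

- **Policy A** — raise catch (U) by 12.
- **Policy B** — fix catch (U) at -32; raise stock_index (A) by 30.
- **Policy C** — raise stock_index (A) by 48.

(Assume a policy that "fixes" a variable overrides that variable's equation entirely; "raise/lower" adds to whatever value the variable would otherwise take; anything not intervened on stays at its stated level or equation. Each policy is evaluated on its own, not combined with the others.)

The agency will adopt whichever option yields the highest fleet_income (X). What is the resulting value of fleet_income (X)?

1099

Policy A (U + 12):
  A = 143
  U = 19 + 12 = 31
  X = 68 + 5·143 + 4·31 = 907
Policy B (U := -32, A + 30):
  A = 143 + 30 = 173
  U = -32
  X = 68 + 5·173 + 4·(-32) = 805
Policy C (A + 48):
  A = 143 + 48 = 191
  U = 19
  X = 68 + 5·191 + 4·19 = 1099
Comparing — Policy A: X=907, Policy B: X=805, Policy C: X=1099. Highest is 1099 (Policy C).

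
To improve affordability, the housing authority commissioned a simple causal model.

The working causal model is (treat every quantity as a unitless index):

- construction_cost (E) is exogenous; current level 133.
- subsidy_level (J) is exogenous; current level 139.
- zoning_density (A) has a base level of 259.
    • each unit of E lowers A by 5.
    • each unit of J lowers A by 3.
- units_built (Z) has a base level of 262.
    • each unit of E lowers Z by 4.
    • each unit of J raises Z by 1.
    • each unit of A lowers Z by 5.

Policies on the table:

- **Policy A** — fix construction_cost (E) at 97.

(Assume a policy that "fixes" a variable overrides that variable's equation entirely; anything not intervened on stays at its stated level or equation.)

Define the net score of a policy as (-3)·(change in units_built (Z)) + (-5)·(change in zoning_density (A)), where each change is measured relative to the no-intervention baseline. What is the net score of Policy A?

1368

Baseline:
  E = 133
  J = 139
  A = 259 − 5·133 − 3·139 = -823
  Z = 262 − 4·133 + 139 − 5·(-823) = 3984
Policy A (E := 97):
  E = 97
  J = 139
  A = 259 − 5·97 − 3·139 = -643
  Z = 262 − 4·97 + 139 − 5·(-643) = 3228
ΔZ = 3228 − 3984 = -756; ΔA = -643 − (-823) = 180
Score = (-3)·(-756) + (-5)·180 = 1368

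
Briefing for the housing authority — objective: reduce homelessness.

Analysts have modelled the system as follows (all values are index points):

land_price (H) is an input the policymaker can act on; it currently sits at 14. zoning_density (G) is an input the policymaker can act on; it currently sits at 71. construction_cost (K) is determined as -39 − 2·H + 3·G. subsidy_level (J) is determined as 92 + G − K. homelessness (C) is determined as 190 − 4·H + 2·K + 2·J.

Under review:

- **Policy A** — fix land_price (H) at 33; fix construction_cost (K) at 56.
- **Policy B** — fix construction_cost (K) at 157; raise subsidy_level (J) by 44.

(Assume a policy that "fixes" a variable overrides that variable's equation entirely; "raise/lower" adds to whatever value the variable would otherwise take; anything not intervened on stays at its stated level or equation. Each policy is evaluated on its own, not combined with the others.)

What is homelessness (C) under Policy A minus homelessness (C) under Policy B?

-164

Policy A (H := 33, K := 56):
  H = 33
  G = 71
  K = 56
  J = 92 + 71 − 56 = 107
  C = 190 − 4·33 + 2·56 + 2·107 = 384
Policy B (K := 157, J + 44):
  H = 14
  G = 71
  K = 157
  J = 92 + 71 − 157 (+44 from intervention) = 50
  C = 190 − 4·14 + 2·157 + 2·50 = 548
C: 384 − 548 = -164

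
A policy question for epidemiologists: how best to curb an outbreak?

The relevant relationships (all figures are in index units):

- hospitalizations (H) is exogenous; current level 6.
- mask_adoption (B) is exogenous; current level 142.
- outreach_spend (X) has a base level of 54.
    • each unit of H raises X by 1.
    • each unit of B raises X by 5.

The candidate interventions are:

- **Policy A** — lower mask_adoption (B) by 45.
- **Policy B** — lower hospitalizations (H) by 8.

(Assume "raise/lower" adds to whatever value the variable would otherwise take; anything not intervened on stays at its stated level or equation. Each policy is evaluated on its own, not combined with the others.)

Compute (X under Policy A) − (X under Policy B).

Policy A (B − 45):
  H = 6
  B = 142 − 45 = 97
  X = 54 + 6 + 5·97 = 545
Policy B (H − 8):
  H = 6 − 8 = -2
  B = 142
  X = 54 + (-2) + 5·142 = 762
X: 545 − 762 = -217

-217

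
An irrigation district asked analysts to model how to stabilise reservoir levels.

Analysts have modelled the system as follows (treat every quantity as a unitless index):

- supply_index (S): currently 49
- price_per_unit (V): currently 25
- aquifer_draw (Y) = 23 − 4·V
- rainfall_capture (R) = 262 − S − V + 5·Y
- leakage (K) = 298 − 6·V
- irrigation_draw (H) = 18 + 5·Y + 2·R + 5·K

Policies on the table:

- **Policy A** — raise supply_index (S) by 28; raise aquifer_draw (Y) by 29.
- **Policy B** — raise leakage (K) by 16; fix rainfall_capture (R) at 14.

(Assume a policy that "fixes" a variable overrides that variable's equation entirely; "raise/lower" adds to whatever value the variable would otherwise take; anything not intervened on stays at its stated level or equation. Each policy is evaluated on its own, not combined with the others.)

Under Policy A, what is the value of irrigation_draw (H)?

358

Policy A (S + 28, Y + 29):
  S = 49 + 28 = 77
  V = 25
  Y = 23 − 4·25 (+29 from intervention) = -48
  R = 262 − 77 − 25 + 5·(-48) = -80
  K = 298 − 6·25 = 148
  H = 18 + 5·(-48) + 2·(-80) + 5·148 = 358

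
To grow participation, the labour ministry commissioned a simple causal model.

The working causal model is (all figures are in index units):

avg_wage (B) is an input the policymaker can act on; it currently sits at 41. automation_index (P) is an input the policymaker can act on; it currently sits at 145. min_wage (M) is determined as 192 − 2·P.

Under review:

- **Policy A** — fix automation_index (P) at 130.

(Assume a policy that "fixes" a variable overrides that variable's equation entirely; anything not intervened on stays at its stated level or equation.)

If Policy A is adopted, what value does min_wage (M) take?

Policy A (P := 130):
  P = 130
  M = 192 − 2·130 = -68

-68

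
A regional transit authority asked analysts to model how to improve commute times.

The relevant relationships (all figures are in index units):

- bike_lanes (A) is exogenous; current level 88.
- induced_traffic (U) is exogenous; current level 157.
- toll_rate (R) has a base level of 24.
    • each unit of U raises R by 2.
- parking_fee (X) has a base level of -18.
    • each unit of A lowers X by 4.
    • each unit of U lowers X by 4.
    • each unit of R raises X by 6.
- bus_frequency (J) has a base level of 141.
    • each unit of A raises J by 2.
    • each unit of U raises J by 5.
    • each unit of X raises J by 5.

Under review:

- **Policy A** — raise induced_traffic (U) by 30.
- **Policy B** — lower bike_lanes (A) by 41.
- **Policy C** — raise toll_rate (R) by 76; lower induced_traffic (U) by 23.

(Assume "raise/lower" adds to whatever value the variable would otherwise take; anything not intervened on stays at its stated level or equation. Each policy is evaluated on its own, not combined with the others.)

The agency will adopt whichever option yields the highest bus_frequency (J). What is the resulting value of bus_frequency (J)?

7602

Policy A (U + 30):
  A = 88
  U = 157 + 30 = 187
  R = 24 + 2·187 = 398
  X = -18 − 4·88 − 4·187 + 6·398 = 1270
  J = 141 + 2·88 + 5·187 + 5·1270 = 7602
Policy B (A − 41):
  A = 88 − 41 = 47
  U = 157
  R = 24 + 2·157 = 338
  X = -18 − 4·47 − 4·157 + 6·338 = 1194
  J = 141 + 2·47 + 5·157 + 5·1194 = 6990
Policy C (R + 76, U − 23):
  A = 88
  U = 157 − 23 = 134
  R = 24 + 2·134 (+76 from intervention) = 368
  X = -18 − 4·88 − 4·134 + 6·368 = 1302
  J = 141 + 2·88 + 5·134 + 5·1302 = 7497
Comparing — Policy A: J=7602, Policy B: J=6990, Policy C: J=7497. Highest is 7602 (Policy A).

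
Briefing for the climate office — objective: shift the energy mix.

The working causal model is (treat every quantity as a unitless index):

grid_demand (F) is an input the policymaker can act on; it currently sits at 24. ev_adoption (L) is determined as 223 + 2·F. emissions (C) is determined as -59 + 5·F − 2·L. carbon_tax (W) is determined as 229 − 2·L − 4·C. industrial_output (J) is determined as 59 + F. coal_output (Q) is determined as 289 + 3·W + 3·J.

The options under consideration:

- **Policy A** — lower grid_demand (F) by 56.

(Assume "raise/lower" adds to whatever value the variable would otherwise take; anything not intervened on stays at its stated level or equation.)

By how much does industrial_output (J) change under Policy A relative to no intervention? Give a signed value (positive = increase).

-56

Baseline:
  F = 24
  J = 59 + 24 = 83
Policy A (F − 56):
  F = 24 − 56 = -32
  J = 59 + (-32) = 27
Change in J: 27 − 83 = -56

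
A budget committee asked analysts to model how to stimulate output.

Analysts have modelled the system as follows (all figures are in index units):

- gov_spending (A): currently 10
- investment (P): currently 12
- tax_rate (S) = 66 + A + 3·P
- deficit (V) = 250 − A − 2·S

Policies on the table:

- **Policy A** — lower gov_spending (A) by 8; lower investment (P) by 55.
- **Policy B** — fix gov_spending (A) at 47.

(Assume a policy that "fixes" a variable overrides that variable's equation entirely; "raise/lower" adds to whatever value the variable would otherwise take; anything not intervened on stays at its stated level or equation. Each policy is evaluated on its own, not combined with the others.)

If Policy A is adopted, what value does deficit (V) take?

370

Policy A (A − 8, P − 55):
  A = 10 − 8 = 2
  P = 12 − 55 = -43
  S = 66 + 2 + 3·(-43) = -61
  V = 250 − 2 − 2·(-61) = 370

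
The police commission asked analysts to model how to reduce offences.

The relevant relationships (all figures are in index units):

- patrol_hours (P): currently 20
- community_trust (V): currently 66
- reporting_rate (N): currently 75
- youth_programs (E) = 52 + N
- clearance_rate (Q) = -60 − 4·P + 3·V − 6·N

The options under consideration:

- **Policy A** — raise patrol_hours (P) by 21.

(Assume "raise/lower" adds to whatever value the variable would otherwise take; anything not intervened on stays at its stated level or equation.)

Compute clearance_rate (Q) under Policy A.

-476

Policy A (P + 21):
  P = 20 + 21 = 41
  V = 66
  N = 75
  Q = -60 − 4·41 + 3·66 − 6·75 = -476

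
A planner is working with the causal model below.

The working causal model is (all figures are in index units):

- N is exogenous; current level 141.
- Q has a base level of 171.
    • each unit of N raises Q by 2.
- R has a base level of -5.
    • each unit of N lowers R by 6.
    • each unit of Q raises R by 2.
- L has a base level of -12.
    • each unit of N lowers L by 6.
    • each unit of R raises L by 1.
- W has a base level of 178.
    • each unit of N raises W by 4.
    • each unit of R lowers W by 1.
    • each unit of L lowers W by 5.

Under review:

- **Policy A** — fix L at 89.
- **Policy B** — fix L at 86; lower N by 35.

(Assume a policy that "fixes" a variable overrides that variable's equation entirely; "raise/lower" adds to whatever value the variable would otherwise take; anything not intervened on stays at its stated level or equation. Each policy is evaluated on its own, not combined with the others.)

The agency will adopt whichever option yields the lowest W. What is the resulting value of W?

47

Policy A (L := 89):
  N = 141
  Q = 171 + 2·141 = 453
  R = -5 − 6·141 + 2·453 = 55
  L = 89
  W = 178 + 4·141 − 55 − 5·89 = 242
Policy B (L := 86, N − 35):
  N = 141 − 35 = 106
  Q = 171 + 2·106 = 383
  R = -5 − 6·106 + 2·383 = 125
  L = 86
  W = 178 + 4·106 − 125 − 5·86 = 47
Comparing — Policy A: W=242, Policy B: W=47. Lowest is 47 (Policy B).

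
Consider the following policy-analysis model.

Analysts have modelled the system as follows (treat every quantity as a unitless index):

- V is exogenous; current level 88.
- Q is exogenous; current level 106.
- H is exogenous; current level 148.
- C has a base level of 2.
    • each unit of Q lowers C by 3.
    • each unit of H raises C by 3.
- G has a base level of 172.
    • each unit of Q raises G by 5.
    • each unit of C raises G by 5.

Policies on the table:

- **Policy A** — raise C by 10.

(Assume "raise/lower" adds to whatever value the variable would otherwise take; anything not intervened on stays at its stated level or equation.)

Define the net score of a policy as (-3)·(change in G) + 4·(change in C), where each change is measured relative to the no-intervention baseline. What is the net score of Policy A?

Baseline:
  Q = 106
  H = 148
  C = 2 − 3·106 + 3·148 = 128
  G = 172 + 5·106 + 5·128 = 1342
Policy A (C + 10):
  Q = 106
  H = 148
  C = 2 − 3·106 + 3·148 (+10 from intervention) = 138
  G = 172 + 5·106 + 5·138 = 1392
ΔG = 1392 − 1342 = 50; ΔC = 138 − 128 = 10
Score = (-3)·50 + 4·10 = -110

-110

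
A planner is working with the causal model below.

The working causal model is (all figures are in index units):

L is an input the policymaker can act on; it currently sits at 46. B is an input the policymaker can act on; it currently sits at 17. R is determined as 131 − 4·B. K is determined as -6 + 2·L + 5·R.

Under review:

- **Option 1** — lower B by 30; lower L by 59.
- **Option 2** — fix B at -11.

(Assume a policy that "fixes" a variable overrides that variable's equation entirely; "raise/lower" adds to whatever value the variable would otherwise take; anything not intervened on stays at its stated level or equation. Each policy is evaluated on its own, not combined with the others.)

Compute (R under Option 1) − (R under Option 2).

Option 1 (B − 30, L − 59):
  B = 17 − 30 = -13
  R = 131 − 4·(-13) = 183
Option 2 (B := -11):
  B = -11
  R = 131 − 4·(-11) = 175
R: 183 − 175 = 8

8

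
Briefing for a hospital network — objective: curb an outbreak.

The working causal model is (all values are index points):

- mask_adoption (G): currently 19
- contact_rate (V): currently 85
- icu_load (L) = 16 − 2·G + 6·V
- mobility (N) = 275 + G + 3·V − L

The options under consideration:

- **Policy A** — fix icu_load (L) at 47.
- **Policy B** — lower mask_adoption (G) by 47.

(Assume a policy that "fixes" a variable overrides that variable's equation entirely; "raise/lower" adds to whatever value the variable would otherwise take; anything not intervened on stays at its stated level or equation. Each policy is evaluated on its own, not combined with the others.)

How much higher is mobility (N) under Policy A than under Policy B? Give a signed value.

Policy A (L := 47):
  G = 19
  V = 85
  L = 47
  N = 275 + 19 + 3·85 − 47 = 502
Policy B (G − 47):
  G = 19 − 47 = -28
  V = 85
  L = 16 − 2·(-28) + 6·85 = 582
  N = 275 + (-28) + 3·85 − 582 = -80
N: 502 − (-80) = 582

582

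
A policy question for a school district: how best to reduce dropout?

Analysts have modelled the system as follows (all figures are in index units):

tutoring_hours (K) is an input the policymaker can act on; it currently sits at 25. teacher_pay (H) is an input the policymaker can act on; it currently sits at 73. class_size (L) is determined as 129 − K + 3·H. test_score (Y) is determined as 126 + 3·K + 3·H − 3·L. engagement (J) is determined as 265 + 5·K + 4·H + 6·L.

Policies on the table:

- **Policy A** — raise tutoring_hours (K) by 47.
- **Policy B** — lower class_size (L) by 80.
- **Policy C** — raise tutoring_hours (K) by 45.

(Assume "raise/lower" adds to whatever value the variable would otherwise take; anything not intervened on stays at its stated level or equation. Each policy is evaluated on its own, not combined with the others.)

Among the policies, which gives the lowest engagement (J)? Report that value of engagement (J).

2140

Policy A (K + 47):
  K = 25 + 47 = 72
  H = 73
  L = 129 − 72 + 3·73 = 276
  J = 265 + 5·72 + 4·73 + 6·276 = 2573
Policy B (L − 80):
  K = 25
  H = 73
  L = 129 − 25 + 3·73 (−80 from intervention) = 243
  J = 265 + 5·25 + 4·73 + 6·243 = 2140
Policy C (K + 45):
  K = 25 + 45 = 70
  H = 73
  L = 129 − 70 + 3·73 = 278
  J = 265 + 5·70 + 4·73 + 6·278 = 2575
Comparing — Policy A: J=2573, Policy B: J=2140, Policy C: J=2575. Lowest is 2140 (Policy B).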